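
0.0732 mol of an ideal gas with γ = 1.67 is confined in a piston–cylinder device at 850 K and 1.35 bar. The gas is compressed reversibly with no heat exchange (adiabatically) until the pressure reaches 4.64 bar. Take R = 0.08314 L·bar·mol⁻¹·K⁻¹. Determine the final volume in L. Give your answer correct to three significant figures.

From PV = nRT: V₁ = nRT₁/P₁ = 3.832 L.
Adiabatic (γ = 1.67), T V^(γ−1) and P V^γ constant: T₂ = T₁·(P₂/P₁)^((γ−1)/γ) = 1395 K; V₂ = V₁·(P₁/P₂)^(1/γ) = 1.830 L.

V₂ ≈ 1.83 L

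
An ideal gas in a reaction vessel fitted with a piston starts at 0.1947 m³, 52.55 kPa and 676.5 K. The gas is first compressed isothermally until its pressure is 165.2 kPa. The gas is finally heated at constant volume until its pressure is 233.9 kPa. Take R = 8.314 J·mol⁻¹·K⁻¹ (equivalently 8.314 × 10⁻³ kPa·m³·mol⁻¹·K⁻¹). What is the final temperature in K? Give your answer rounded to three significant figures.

T constant ⇒ Boyle's law P V = const: T₂ = T₁; V₂ = V₁·(P₁/P₂) = 0.06193 m³.
V constant ⇒ P ∝ T: V₃ = V₂; T₃ = T₂·(P₃/P₂) = 957.8 K.

T₃ ≈ 958 K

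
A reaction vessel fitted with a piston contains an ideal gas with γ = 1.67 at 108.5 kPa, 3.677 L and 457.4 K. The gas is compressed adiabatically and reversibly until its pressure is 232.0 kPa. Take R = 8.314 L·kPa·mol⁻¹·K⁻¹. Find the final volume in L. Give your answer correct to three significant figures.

Reversible adiabatic, γ = 1.67: T₂ = T₁·(P₂/P₁)^((γ−1)/γ) = 620.5 K; V₂ = V₁·(P₁/P₂)^(1/γ) = 2.333 L.

V₂ ≈ 2.33 L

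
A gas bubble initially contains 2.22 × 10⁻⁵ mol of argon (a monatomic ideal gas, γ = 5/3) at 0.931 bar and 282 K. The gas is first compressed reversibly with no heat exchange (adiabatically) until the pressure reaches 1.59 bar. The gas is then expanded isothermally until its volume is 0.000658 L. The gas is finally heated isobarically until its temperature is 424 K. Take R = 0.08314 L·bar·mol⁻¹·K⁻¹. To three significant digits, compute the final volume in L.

From PV = nRT: V₁ = nRT₁/P₁ = 0.0005591 L.
Reversible adiabatic, γ = 5/3: T₂ = T₁·(P₂/P₁)^((γ−1)/γ) = 349.3 K; V₂ = V₁·(P₁/P₂)^(1/γ) = 0.0004055 L.
T constant ⇒ Boyle's law P V = const: T₃ = T₂; P₃ = P₂·(V₂/V₃) = 0.9799 bar.
P constant ⇒ V ∝ T: P₄ = P₃; V₄ = V₃·(T₄/T₃) = 0.0007987 L.

V₄ ≈ 0.000799 L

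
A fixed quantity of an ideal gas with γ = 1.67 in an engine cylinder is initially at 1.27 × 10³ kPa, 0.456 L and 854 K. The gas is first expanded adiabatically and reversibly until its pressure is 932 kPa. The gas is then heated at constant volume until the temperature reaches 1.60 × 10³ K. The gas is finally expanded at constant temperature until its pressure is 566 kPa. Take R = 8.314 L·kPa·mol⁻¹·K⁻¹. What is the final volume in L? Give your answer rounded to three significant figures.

V₄ ≈ 1.92 L

Adiabatic (γ = 1.67), T V^(γ−1) and P V^γ constant: T₂ = T₁·(P₂/P₁)^((γ−1)/γ) = 754.3 K; V₂ = V₁·(P₁/P₂)^(1/γ) = 0.5488 L.
Isochoric, so P/T is constant: V₃ = V₂; P₃ = P₂·(T₃/T₂) = 1977 kPa.
Isothermal, so P V is constant: T₄ = T₃; V₄ = V₃·(P₃/P₄) = 1.917 L.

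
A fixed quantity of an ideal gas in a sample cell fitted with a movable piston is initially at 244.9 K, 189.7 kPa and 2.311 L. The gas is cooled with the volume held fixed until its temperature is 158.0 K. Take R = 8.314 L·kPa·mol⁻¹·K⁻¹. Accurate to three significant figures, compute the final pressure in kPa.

P₂ ≈ 122 kPa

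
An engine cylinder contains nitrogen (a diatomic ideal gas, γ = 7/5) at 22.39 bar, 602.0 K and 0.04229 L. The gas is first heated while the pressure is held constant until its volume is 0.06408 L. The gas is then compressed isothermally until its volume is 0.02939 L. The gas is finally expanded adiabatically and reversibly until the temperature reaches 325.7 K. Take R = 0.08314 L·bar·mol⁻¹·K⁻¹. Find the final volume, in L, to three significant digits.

V₄ ≈ 0.386 L

Isobaric, so V/T is constant: P₂ = P₁; T₂ = T₁·(V₂/V₁) = 912.2 K.
T constant ⇒ Boyle's law P V = const: T₃ = T₂; P₃ = P₂·(V₂/V₃) = 48.82 bar.
Reversible adiabatic, γ = 7/5: P₄ = P₃·(T₄/T₃)^(γ/(γ−1)) = 1.328 bar; V₄ = V₃·(T₃/T₄)^(1/(γ−1)) = 0.3858 L.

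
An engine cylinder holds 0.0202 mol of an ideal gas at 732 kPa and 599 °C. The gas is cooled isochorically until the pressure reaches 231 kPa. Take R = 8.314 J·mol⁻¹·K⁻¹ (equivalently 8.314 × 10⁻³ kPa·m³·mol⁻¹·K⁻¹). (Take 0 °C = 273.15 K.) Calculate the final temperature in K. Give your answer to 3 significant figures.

Convert: T₁ = 872.1 K.
From PV = nRT: V₁ = nRT₁/P₁ = 0.0002001 m³.
Isochoric, so P/T is constant: V₂ = V₁; T₂ = T₁·(P₂/P₁) = 275.2 K.

T₂ ≈ 275 K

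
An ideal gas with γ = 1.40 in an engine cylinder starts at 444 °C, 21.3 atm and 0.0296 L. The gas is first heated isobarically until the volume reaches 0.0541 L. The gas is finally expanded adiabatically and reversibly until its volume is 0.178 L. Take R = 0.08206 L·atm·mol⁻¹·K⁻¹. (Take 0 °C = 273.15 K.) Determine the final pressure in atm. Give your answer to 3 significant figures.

P₃ ≈ 4.02 atm

Convert: T₁ = 717.1 K.
Isobaric, so V/T is constant: P₂ = P₁; T₂ = T₁·(V₂/V₁) = 1311 K.
Reversible adiabatic, γ = 1.40: T₃ = T₂·(V₂/V₃)^(γ−1) = 814.0 K; P₃ = P₂·(V₂/V₃)^γ = 4.020 atm.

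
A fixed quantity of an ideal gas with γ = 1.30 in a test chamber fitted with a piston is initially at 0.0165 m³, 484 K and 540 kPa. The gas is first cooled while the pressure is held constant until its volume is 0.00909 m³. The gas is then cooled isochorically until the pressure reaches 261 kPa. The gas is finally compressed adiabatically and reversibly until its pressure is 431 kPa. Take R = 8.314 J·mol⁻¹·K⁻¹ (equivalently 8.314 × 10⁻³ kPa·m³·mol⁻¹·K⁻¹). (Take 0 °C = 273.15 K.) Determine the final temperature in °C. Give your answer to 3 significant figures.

T₄ ≈ -128 °C

Isobaric, so V/T is constant: P₂ = P₁; T₂ = T₁·(V₂/V₁) = 266.6 K.
Isochoric, so P/T is constant: V₃ = V₂; T₃ = T₂·(P₃/P₂) = 128.9 K.
Reversible adiabatic, γ = 1.30: T₄ = T₃·(P₄/P₃)^((γ−1)/γ) = 144.7 K; V₄ = V₃·(P₃/P₄)^(1/γ) = 0.006180 m³.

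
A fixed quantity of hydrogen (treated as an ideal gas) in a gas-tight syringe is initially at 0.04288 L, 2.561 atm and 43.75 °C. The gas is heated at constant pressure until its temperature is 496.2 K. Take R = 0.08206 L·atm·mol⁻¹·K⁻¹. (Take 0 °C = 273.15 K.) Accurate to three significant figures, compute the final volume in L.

Convert: T₁ = 316.9 K.
P constant ⇒ V ∝ T: P₂ = P₁; V₂ = V₁·(T₂/T₁) = 0.06714 L.

V₂ ≈ 0.0671 L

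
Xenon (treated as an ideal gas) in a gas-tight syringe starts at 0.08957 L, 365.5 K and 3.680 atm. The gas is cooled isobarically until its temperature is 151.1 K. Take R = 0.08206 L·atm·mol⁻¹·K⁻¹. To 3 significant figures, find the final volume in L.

Isobaric, so V/T is constant: P₂ = P₁; V₂ = V₁·(T₂/T₁) = 0.03703 L.

V₂ ≈ 0.0370 L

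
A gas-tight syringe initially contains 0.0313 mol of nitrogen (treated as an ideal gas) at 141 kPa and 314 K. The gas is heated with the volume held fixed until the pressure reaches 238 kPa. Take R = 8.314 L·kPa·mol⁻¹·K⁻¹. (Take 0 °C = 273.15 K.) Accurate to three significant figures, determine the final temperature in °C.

From PV = nRT: V₁ = nRT₁/P₁ = 0.5795 L.
V constant ⇒ P ∝ T: V₂ = V₁; T₂ = T₁·(P₂/P₁) = 530.0 K.

T₂ ≈ 257 °C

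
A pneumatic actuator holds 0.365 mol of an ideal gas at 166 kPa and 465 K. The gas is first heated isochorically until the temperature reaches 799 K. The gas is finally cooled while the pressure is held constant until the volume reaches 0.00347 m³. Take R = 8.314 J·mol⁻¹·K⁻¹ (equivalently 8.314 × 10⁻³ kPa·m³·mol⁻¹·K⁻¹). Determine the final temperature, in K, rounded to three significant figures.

T₃ ≈ 326 K

From PV = nRT: V₁ = nRT₁/P₁ = 0.008501 m³.
V constant ⇒ P ∝ T: V₂ = V₁; P₂ = P₁·(T₂/T₁) = 285.2 kPa.
Isobaric, so V/T is constant: P₃ = P₂; T₃ = T₂·(V₃/V₂) = 326.2 K.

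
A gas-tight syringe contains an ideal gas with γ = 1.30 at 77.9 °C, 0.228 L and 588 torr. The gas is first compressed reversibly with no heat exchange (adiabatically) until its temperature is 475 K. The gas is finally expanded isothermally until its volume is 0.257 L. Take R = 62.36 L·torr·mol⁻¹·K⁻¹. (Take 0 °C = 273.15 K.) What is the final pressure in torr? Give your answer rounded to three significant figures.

P₃ ≈ 706 torr

Convert: T₁ = 351.0 K.
Reversible adiabatic, γ = 1.30: P₂ = P₁·(T₂/T₁)^(γ/(γ−1)) = 2180 torr; V₂ = V₁·(T₁/T₂)^(1/(γ−1)) = 0.08321 L.
Isothermal, so P V is constant: T₃ = T₂; P₃ = P₂·(V₂/V₃) = 705.8 torr.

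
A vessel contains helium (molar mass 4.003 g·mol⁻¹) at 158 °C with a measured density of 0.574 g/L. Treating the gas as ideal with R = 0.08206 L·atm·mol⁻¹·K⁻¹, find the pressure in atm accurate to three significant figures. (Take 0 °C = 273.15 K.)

ρ = PM/(RT) ⇒ P = ρRT/M = (0.574 × 0.08206 × 431.1) / 4.003

P ≈ 5.07 atm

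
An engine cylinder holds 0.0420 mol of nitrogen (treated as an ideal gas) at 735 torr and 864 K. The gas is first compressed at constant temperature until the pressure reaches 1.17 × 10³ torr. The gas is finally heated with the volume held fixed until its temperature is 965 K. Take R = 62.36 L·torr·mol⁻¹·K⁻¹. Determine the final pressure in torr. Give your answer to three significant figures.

From PV = nRT: V₁ = nRT₁/P₁ = 3.079 L.
Isothermal, so P V is constant: T₂ = T₁; V₂ = V₁·(P₁/P₂) = 1.934 L.
V constant ⇒ P ∝ T: V₃ = V₂; P₃ = P₂·(T₃/T₂) = 1307 torr.

P₃ ≈ 1.31e+03 torr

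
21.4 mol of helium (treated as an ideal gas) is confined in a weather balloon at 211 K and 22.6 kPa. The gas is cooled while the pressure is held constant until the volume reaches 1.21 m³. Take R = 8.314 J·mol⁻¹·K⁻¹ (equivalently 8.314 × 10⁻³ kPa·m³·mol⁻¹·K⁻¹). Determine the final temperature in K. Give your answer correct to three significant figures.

T₂ ≈ 154 K

From PV = nRT: V₁ = nRT₁/P₁ = 1.661 m³.
P constant ⇒ V ∝ T: P₂ = P₁; T₂ = T₁·(V₂/V₁) = 153.7 K.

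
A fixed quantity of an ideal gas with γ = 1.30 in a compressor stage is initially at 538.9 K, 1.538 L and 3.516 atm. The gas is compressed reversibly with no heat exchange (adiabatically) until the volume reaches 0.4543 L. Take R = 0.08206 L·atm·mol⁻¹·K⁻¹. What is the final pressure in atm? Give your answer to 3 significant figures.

P₂ ≈ 17.2 atm

Reversible adiabatic, γ = 1.30: T₂ = T₁·(V₁/V₂)^(γ−1) = 776.9 K; P₂ = P₁·(V₁/V₂)^γ = 17.16 atm.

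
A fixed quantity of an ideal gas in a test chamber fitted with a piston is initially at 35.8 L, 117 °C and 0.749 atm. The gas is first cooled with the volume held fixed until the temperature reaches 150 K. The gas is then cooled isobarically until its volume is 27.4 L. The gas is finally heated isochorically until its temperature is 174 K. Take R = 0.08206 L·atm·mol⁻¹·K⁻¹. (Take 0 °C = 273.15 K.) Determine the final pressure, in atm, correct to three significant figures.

P₄ ≈ 0.436 atm

Convert: T₁ = 390.1 K.
V constant ⇒ P ∝ T: V₂ = V₁; P₂ = P₁·(T₂/T₁) = 0.2880 atm.
Isobaric, so V/T is constant: P₃ = P₂; T₃ = T₂·(V₃/V₂) = 114.8 K.
V constant ⇒ P ∝ T: V₄ = V₃; P₄ = P₃·(T₄/T₃) = 0.4364 atm.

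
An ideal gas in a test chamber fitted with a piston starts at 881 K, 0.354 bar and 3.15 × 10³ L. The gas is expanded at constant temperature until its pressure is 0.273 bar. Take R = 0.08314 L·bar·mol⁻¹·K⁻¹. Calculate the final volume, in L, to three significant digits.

Isothermal, so P V is constant: T₂ = T₁; V₂ = V₁·(P₁/P₂) = 4085 L.

V₂ ≈ 4.08e+03 L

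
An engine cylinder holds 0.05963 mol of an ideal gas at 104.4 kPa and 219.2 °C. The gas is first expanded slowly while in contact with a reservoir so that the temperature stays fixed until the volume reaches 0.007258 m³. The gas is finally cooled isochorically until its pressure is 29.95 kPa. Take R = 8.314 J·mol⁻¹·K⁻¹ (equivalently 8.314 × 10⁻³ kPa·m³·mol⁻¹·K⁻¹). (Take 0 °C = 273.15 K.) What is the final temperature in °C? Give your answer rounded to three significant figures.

T₃ ≈ 165 °C

Convert: T₁ = 492.3 K.
From PV = nRT: V₁ = nRT₁/P₁ = 0.002338 m³.
T constant ⇒ Boyle's law P V = const: T₂ = T₁; P₂ = P₁·(V₁/V₂) = 33.63 kPa.
Isochoric, so P/T is constant: V₃ = V₂; T₃ = T₂·(P₃/P₂) = 438.5 K.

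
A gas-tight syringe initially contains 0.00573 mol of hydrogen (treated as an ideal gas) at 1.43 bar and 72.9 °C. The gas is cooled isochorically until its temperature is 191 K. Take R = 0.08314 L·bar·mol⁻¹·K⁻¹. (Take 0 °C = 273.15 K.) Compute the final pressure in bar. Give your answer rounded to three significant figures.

P₂ ≈ 0.789 bar

Convert: T₁ = 346.0 K.
From PV = nRT: V₁ = nRT₁/P₁ = 0.1153 L.
V constant ⇒ P ∝ T: V₂ = V₁; P₂ = P₁·(T₂/T₁) = 0.7893 bar.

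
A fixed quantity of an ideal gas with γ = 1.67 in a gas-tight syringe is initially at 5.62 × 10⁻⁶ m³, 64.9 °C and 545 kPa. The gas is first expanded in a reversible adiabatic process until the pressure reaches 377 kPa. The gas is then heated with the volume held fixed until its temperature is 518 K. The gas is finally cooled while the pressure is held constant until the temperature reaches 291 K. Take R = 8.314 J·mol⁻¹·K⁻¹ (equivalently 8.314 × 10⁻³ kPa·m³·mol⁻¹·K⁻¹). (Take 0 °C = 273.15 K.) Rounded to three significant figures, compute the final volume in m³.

Convert: T₁ = 338.0 K.
Reversible adiabatic, γ = 1.67: T₂ = T₁·(P₂/P₁)^((γ−1)/γ) = 291.6 K; V₂ = V₁·(P₁/P₂)^(1/γ) = 7.008e-06 m³.
Isochoric, so P/T is constant: V₃ = V₂; P₃ = P₂·(T₃/T₂) = 669.7 kPa.
Isobaric, so V/T is constant: P₄ = P₃; V₄ = V₃·(T₄/T₃) = 3.937e-06 m³.

V₄ ≈ 3.94e-06 m³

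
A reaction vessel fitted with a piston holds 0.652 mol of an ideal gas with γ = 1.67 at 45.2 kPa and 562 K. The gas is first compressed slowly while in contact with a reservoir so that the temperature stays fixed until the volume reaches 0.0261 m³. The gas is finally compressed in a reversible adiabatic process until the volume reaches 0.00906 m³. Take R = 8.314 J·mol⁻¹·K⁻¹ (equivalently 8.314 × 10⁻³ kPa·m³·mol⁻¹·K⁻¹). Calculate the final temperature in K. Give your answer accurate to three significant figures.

From PV = nRT: V₁ = nRT₁/P₁ = 0.06740 m³.
Isothermal, so P V is constant: T₂ = T₁; P₂ = P₁·(V₁/V₂) = 116.7 kPa.
Adiabatic (γ = 1.67), T V^(γ−1) and P V^γ constant: T₃ = T₂·(V₂/V₃)^(γ−1) = 1142 K; P₃ = P₂·(V₂/V₃)^γ = 683.2 kPa.

T₃ ≈ 1.14e+03 K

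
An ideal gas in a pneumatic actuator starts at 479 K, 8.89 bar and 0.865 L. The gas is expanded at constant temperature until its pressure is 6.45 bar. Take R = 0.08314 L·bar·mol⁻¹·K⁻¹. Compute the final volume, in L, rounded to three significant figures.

V₂ ≈ 1.19 L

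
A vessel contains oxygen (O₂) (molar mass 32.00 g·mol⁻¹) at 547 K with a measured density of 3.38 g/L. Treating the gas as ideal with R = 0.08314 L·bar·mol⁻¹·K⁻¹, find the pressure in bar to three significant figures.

P ≈ 4.80 bar

ρ = PM/(RT) ⇒ P = ρRT/M = (3.38 × 0.08314 × 547.0) / 32.00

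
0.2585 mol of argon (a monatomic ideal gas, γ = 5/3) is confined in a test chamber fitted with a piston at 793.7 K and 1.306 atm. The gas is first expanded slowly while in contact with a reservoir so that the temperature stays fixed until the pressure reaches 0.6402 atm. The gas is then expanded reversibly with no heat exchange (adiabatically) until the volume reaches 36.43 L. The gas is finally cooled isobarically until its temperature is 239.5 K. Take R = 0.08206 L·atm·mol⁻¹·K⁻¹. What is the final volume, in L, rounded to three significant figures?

V₄ ≈ 13.7 L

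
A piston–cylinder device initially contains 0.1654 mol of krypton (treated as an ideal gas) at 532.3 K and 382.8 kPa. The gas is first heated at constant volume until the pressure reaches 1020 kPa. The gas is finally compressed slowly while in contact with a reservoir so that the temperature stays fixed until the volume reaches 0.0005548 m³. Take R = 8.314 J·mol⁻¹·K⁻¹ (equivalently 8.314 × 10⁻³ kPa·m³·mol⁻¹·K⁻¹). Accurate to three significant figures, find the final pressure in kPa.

From PV = nRT: V₁ = nRT₁/P₁ = 0.001912 m³.
Isochoric, so P/T is constant: V₂ = V₁; T₂ = T₁·(P₂/P₁) = 1418 K.
T constant ⇒ Boyle's law P V = const: T₃ = T₂; P₃ = P₂·(V₂/V₃) = 3516 kPa.

P₃ ≈ 3.52e+03 kPa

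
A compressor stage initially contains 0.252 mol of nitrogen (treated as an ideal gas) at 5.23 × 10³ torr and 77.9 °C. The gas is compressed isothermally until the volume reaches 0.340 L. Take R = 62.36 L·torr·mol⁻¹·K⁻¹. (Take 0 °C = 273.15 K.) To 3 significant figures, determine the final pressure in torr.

P₂ ≈ 1.62e+04 torr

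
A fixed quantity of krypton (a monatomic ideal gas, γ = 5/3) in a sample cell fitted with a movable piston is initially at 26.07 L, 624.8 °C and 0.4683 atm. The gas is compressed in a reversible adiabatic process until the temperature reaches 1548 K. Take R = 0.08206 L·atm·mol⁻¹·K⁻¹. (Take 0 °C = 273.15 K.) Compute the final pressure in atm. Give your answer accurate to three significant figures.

Convert: T₁ = 897.9 K.
Reversible adiabatic, γ = 5/3: P₂ = P₁·(T₂/T₁)^(γ/(γ−1)) = 1.827 atm; V₂ = V₁·(T₁/T₂)^(1/(γ−1)) = 11.52 L.

P₂ ≈ 1.83 atm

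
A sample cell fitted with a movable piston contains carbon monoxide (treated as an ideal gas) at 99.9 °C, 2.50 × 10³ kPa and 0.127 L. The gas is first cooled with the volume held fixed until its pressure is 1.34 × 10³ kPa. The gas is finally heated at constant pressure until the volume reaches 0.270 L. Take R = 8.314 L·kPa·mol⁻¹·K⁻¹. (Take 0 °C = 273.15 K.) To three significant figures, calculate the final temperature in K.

T₃ ≈ 425 K

Convert: T₁ = 373.0 K.
V constant ⇒ P ∝ T: V₂ = V₁; T₂ = T₁·(P₂/P₁) = 200.0 K.
Isobaric, so V/T is constant: P₃ = P₂; T₃ = T₂·(V₃/V₂) = 425.1 K.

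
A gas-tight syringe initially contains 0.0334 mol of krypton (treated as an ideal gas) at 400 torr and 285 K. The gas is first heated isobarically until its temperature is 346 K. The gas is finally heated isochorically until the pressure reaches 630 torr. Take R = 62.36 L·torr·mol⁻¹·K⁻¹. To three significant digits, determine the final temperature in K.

T₃ ≈ 545 K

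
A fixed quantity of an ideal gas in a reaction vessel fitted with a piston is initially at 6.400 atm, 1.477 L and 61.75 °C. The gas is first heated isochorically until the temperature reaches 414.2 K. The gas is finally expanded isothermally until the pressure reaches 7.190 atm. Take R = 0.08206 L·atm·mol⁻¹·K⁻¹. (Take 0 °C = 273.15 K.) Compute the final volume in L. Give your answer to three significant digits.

Convert: T₁ = 334.9 K.
V constant ⇒ P ∝ T: V₂ = V₁; P₂ = P₁·(T₂/T₁) = 7.915 atm.
T constant ⇒ Boyle's law P V = const: T₃ = T₂; V₃ = V₂·(P₂/P₃) = 1.626 L.

V₃ ≈ 1.63 L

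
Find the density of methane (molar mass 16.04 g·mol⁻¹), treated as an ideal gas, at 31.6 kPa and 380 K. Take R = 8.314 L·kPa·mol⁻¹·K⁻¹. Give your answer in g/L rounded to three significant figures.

ρ ≈ 0.160 g/L

ρ = PM/(RT) = (31.6 × 16.04) / (8.314 × 380.0)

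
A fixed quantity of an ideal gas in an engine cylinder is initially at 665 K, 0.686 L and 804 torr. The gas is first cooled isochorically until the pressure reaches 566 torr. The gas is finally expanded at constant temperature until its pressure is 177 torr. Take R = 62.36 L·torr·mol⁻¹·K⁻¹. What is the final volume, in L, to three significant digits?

V₃ ≈ 2.19 L

V constant ⇒ P ∝ T: V₂ = V₁; T₂ = T₁·(P₂/P₁) = 468.1 K.
T constant ⇒ Boyle's law P V = const: T₃ = T₂; V₃ = V₂·(P₂/P₃) = 2.194 L.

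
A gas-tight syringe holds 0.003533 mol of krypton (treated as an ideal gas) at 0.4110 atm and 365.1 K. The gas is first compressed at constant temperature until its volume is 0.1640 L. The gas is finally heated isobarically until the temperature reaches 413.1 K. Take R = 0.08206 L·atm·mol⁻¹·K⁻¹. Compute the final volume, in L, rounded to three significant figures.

V₃ ≈ 0.186 L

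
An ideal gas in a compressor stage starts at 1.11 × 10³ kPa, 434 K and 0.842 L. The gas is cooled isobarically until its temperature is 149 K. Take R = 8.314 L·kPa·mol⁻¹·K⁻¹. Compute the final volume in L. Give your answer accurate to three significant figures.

Isobaric, so V/T is constant: P₂ = P₁; V₂ = V₁·(T₂/T₁) = 0.2891 L.

V₂ ≈ 0.289 L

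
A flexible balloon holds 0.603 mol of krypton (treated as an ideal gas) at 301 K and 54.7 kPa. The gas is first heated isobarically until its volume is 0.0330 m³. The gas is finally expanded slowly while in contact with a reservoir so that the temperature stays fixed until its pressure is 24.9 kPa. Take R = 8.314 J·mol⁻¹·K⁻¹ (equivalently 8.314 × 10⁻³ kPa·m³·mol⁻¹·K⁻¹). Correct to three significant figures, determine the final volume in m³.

From PV = nRT: V₁ = nRT₁/P₁ = 0.02759 m³.
P constant ⇒ V ∝ T: P₂ = P₁; T₂ = T₁·(V₂/V₁) = 360.1 K.
Isothermal, so P V is constant: T₃ = T₂; V₃ = V₂·(P₂/P₃) = 0.07249 m³.

V₃ ≈ 0.0725 m³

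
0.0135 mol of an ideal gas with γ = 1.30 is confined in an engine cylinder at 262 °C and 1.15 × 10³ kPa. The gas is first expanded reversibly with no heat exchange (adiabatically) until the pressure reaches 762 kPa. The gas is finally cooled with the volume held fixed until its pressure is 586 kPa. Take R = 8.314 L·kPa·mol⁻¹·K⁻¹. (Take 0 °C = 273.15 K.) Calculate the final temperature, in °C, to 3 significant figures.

T₃ ≈ 101 °C

Convert: T₁ = 535.1 K.
From PV = nRT: V₁ = nRT₁/P₁ = 0.05223 L.
Adiabatic (γ = 1.30), T V^(γ−1) and P V^γ constant: T₂ = T₁·(P₂/P₁)^((γ−1)/γ) = 486.7 K; V₂ = V₁·(P₁/P₂)^(1/γ) = 0.07168 L.
Isochoric, so P/T is constant: V₃ = V₂; T₃ = T₂·(P₃/P₂) = 374.3 K.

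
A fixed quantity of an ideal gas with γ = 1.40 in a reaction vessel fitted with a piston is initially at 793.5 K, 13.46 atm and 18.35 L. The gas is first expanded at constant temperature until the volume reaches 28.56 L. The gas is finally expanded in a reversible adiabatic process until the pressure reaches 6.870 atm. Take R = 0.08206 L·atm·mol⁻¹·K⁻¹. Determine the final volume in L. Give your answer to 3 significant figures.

V₃ ≈ 33.7 L

T constant ⇒ Boyle's law P V = const: T₂ = T₁; P₂ = P₁·(V₁/V₂) = 8.648 atm.
Adiabatic (γ = 1.40), T V^(γ−1) and P V^γ constant: T₃ = T₂·(P₃/P₂)^((γ−1)/γ) = 743.0 K; V₃ = V₂·(P₂/P₃)^(1/γ) = 33.66 L.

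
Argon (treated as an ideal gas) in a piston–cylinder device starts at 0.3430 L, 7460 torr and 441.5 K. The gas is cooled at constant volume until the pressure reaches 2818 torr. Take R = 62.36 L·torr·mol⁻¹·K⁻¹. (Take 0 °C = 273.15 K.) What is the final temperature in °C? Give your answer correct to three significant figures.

T₂ ≈ -106 °C

V constant ⇒ P ∝ T: V₂ = V₁; T₂ = T₁·(P₂/P₁) = 166.8 K.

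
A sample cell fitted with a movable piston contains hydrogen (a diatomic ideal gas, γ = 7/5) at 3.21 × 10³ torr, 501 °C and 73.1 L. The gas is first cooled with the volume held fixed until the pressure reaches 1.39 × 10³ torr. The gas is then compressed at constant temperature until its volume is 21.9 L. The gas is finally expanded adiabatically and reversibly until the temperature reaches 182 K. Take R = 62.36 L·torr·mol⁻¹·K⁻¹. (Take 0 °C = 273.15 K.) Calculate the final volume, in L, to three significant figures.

V₄ ≈ 101 L

Convert: T₁ = 774.1 K.
V constant ⇒ P ∝ T: V₂ = V₁; T₂ = T₁·(P₂/P₁) = 335.2 K.
Isothermal, so P V is constant: T₃ = T₂; P₃ = P₂·(V₂/V₃) = 4640 torr.
Reversible adiabatic, γ = 7/5: P₄ = P₃·(T₄/T₃)^(γ/(γ−1)) = 547.1 torr; V₄ = V₃·(T₃/T₄)^(1/(γ−1)) = 100.8 L.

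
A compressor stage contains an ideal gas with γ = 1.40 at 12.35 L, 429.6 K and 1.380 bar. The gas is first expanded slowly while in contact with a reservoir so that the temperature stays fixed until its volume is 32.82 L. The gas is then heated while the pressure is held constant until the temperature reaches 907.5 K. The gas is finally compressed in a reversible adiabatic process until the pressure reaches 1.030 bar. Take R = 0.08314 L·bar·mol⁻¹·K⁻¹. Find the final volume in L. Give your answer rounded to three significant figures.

V₄ ≈ 42.5 L

Isothermal, so P V is constant: T₂ = T₁; P₂ = P₁·(V₁/V₂) = 0.5193 bar.
P constant ⇒ V ∝ T: P₃ = P₂; V₃ = V₂·(T₃/T₂) = 69.33 L.
Adiabatic (γ = 1.40), T V^(γ−1) and P V^γ constant: T₄ = T₃·(P₄/P₃)^((γ−1)/γ) = 1104 K; V₄ = V₃·(P₃/P₄)^(1/γ) = 42.51 L.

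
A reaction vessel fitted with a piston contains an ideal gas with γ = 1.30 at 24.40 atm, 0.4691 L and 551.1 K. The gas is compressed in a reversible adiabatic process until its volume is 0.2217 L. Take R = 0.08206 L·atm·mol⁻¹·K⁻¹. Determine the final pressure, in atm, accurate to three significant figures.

Reversible adiabatic, γ = 1.30: T₂ = T₁·(V₁/V₂)^(γ−1) = 690.0 K; P₂ = P₁·(V₁/V₂)^γ = 64.65 atm.

P₂ ≈ 64.6 atm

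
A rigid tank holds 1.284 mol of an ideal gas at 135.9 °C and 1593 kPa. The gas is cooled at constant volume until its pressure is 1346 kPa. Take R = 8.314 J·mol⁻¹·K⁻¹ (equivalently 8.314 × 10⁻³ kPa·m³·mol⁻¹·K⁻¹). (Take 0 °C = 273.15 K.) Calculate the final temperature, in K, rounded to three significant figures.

Convert: T₁ = 409.0 K.
From PV = nRT: V₁ = nRT₁/P₁ = 0.002741 m³.
Isochoric, so P/T is constant: V₂ = V₁; T₂ = T₁·(P₂/P₁) = 345.6 K.

T₂ ≈ 346 K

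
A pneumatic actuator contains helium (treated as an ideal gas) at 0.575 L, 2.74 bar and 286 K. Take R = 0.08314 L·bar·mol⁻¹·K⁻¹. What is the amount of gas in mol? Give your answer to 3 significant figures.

PV = nRT ⇒ n = PV/(RT) = (2.74 × 0.575) / (0.08314 × 286)

n ≈ 0.0663 mol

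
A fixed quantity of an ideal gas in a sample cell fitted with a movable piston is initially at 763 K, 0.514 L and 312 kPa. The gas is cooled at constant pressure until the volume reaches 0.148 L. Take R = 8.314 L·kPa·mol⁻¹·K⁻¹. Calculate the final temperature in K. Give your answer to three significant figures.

T₂ ≈ 220 K

Isobaric, so V/T is constant: P₂ = P₁; T₂ = T₁·(V₂/V₁) = 219.7 K.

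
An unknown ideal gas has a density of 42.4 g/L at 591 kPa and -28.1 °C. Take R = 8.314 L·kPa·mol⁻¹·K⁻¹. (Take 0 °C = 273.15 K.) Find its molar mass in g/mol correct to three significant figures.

M ≈ 146 g/mol

ρ = PM/(RT) ⇒ M = ρRT/P = (42.4 × 8.314 × 245.0) / 591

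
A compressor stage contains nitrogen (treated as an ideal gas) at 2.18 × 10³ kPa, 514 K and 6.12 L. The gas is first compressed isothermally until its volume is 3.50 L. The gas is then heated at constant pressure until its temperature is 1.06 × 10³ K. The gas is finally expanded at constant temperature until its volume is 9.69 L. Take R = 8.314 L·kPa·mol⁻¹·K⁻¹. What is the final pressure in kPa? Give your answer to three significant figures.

P₄ ≈ 2.84e+03 kPa

T constant ⇒ Boyle's law P V = const: T₂ = T₁; P₂ = P₁·(V₁/V₂) = 3812 kPa.
Isobaric, so V/T is constant: P₃ = P₂; V₃ = V₂·(T₃/T₂) = 7.218 L.
Isothermal, so P V is constant: T₄ = T₃; P₄ = P₃·(V₃/V₄) = 2839 kPa.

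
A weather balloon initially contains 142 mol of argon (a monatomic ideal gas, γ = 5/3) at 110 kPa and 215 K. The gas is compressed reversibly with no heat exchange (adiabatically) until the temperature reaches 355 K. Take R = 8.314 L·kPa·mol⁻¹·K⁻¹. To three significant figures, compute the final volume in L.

From PV = nRT: V₁ = nRT₁/P₁ = 2308 L.
Reversible adiabatic, γ = 5/3: P₂ = P₁·(T₂/T₁)^(γ/(γ−1)) = 385.4 kPa; V₂ = V₁·(T₁/T₂)^(1/(γ−1)) = 1088 L.

V₂ ≈ 1.09e+03 L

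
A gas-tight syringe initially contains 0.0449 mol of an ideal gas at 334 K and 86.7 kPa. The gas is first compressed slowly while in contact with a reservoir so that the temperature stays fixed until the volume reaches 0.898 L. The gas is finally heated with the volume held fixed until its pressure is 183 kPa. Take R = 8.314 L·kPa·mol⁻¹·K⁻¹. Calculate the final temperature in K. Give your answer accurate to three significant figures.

From PV = nRT: V₁ = nRT₁/P₁ = 1.438 L.
T constant ⇒ Boyle's law P V = const: T₂ = T₁; P₂ = P₁·(V₁/V₂) = 138.8 kPa.
V constant ⇒ P ∝ T: V₃ = V₂; T₃ = T₂·(P₃/P₂) = 440.2 K.

T₃ ≈ 440 K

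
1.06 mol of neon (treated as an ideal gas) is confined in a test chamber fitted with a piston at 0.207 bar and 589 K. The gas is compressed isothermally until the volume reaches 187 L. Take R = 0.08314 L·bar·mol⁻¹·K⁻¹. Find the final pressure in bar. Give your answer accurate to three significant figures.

From PV = nRT: V₁ = nRT₁/P₁ = 250.8 L.
T constant ⇒ Boyle's law P V = const: T₂ = T₁; P₂ = P₁·(V₁/V₂) = 0.2776 bar.

P₂ ≈ 0.278 bar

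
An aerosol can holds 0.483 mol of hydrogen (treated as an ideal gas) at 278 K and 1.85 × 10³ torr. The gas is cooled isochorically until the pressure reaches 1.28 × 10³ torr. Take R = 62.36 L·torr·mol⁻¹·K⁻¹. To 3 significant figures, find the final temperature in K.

T₂ ≈ 192 K

From PV = nRT: V₁ = nRT₁/P₁ = 4.526 L.
V constant ⇒ P ∝ T: V₂ = V₁; T₂ = T₁·(P₂/P₁) = 192.3 K.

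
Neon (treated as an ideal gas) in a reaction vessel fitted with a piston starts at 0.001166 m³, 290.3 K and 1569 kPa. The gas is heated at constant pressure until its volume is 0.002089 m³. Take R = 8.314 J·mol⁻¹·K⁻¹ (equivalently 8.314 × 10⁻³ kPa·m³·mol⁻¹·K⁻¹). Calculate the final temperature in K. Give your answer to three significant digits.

T₂ ≈ 520 K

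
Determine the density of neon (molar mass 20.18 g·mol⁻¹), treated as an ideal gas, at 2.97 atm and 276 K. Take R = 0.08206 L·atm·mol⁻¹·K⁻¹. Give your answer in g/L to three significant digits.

ρ = PM/(RT) = (2.97 × 20.18) / (0.08206 × 276.0)

ρ ≈ 2.65 g/L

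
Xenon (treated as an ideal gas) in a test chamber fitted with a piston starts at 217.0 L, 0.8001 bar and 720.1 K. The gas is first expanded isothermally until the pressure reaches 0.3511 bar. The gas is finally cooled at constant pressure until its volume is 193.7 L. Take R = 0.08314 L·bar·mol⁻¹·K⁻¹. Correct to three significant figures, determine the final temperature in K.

T₃ ≈ 282 K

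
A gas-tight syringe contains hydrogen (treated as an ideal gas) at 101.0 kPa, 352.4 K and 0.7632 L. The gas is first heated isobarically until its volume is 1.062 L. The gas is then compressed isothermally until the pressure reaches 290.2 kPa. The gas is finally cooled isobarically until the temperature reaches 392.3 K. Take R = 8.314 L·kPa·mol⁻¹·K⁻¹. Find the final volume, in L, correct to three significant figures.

Isobaric, so V/T is constant: P₂ = P₁; T₂ = T₁·(V₂/V₁) = 490.4 K.
Isothermal, so P V is constant: T₃ = T₂; V₃ = V₂·(P₂/P₃) = 0.3696 L.
Isobaric, so V/T is constant: P₄ = P₃; V₄ = V₃·(T₄/T₃) = 0.2957 L.

V₄ ≈ 0.296 L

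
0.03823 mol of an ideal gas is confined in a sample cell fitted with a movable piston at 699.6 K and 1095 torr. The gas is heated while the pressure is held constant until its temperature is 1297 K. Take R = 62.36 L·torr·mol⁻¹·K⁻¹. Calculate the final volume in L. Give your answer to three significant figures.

V₂ ≈ 2.82 L

From PV = nRT: V₁ = nRT₁/P₁ = 1.523 L.
P constant ⇒ V ∝ T: P₂ = P₁; V₂ = V₁·(T₂/T₁) = 2.824 L.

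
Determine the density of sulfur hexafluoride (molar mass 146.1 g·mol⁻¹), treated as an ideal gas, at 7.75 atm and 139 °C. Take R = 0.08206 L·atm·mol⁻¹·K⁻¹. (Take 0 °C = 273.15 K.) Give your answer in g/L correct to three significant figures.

ρ ≈ 33.5 g/L

ρ = PM/(RT) = (7.75 × 146.1) / (0.08206 × 412.1)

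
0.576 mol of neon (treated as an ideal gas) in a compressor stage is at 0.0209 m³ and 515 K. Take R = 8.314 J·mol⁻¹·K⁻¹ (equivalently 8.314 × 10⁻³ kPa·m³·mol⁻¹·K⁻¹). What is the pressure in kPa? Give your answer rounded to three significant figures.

P ≈ 118 kPa

PV = nRT ⇒ P = nRT/V = (0.576 × 8.314 × 10⁻³ × 515) / 0.0209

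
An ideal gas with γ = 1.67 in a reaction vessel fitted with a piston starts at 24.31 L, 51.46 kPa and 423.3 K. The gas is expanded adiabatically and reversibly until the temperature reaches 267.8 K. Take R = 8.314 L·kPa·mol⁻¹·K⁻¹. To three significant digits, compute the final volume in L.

Reversible adiabatic, γ = 1.67: P₂ = P₁·(T₂/T₁)^(γ/(γ−1)) = 16.44 kPa; V₂ = V₁·(T₁/T₂)^(1/(γ−1)) = 48.15 L.

V₂ ≈ 48.1 L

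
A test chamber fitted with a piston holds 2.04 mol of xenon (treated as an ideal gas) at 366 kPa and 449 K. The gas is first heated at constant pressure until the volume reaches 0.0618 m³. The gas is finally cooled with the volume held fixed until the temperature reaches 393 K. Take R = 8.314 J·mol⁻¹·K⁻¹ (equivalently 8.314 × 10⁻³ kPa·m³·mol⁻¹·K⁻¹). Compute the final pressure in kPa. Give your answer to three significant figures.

From PV = nRT: V₁ = nRT₁/P₁ = 0.02081 m³.
P constant ⇒ V ∝ T: P₂ = P₁; T₂ = T₁·(V₂/V₁) = 1334 K.
V constant ⇒ P ∝ T: V₃ = V₂; P₃ = P₂·(T₃/T₂) = 107.9 kPa.

P₃ ≈ 108 kPa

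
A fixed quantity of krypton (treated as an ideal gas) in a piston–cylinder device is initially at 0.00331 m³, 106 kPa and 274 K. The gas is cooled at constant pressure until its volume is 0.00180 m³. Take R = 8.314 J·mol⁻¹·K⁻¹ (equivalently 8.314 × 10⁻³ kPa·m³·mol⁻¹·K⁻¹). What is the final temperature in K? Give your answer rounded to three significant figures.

P constant ⇒ V ∝ T: P₂ = P₁; T₂ = T₁·(V₂/V₁) = 149.0 K.

T₂ ≈ 149 K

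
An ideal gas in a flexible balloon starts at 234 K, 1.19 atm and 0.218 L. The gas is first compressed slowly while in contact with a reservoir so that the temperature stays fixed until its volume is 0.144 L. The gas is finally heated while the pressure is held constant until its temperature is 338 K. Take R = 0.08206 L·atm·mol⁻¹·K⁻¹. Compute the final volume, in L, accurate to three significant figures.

V₃ ≈ 0.208 L

T constant ⇒ Boyle's law P V = const: T₂ = T₁; P₂ = P₁·(V₁/V₂) = 1.802 atm.
Isobaric, so V/T is constant: P₃ = P₂; V₃ = V₂·(T₃/T₂) = 0.2080 L.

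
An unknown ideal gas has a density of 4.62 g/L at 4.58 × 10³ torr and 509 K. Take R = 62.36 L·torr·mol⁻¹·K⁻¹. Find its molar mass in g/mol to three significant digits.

M ≈ 32.0 g/mol

ρ = PM/(RT) ⇒ M = ρRT/P = (4.62 × 62.36 × 509.0) / 4.58e+03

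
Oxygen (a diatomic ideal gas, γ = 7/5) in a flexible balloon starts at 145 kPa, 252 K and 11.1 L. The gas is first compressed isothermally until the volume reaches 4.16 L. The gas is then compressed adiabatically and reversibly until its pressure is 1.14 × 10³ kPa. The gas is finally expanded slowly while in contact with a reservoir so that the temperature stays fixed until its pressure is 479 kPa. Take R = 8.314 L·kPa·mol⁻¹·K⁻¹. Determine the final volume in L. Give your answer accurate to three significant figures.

T constant ⇒ Boyle's law P V = const: T₂ = T₁; P₂ = P₁·(V₁/V₂) = 386.9 kPa.
Adiabatic (γ = 7/5), T V^(γ−1) and P V^γ constant: T₃ = T₂·(P₃/P₂)^((γ−1)/γ) = 343.2 K; V₃ = V₂·(P₂/P₃)^(1/γ) = 1.923 L.
T constant ⇒ Boyle's law P V = const: T₄ = T₃; V₄ = V₃·(P₃/P₄) = 4.576 L.

V₄ ≈ 4.58 L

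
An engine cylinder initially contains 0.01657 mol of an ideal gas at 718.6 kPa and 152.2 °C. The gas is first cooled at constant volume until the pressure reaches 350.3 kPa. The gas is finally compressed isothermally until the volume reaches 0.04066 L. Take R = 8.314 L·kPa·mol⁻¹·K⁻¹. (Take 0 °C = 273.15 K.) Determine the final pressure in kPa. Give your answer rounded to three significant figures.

P₃ ≈ 703 kPa

Convert: T₁ = 425.3 K.
From PV = nRT: V₁ = nRT₁/P₁ = 0.08154 L.
Isochoric, so P/T is constant: V₂ = V₁; T₂ = T₁·(P₂/P₁) = 207.3 K.
T constant ⇒ Boyle's law P V = const: T₃ = T₂; P₃ = P₂·(V₂/V₃) = 702.5 kPa.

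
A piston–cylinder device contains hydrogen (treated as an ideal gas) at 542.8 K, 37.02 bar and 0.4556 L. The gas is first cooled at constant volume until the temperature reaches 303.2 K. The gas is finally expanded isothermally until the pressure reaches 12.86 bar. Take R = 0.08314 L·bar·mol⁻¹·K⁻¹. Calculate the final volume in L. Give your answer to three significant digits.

Isochoric, so P/T is constant: V₂ = V₁; P₂ = P₁·(T₂/T₁) = 20.68 bar.
Isothermal, so P V is constant: T₃ = T₂; V₃ = V₂·(P₂/P₃) = 0.7326 L.

V₃ ≈ 0.733 L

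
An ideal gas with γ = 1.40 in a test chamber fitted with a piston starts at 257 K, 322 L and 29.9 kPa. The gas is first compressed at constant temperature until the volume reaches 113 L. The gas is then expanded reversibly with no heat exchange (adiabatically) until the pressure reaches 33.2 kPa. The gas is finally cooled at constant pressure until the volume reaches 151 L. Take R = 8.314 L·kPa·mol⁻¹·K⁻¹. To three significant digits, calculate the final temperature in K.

Isothermal, so P V is constant: T₂ = T₁; P₂ = P₁·(V₁/V₂) = 85.20 kPa.
Reversible adiabatic, γ = 1.40: T₃ = T₂·(P₃/P₂)^((γ−1)/γ) = 196.3 K; V₃ = V₂·(P₂/P₃)^(1/γ) = 221.5 L.
P constant ⇒ V ∝ T: P₄ = P₃; T₄ = T₃·(V₄/V₃) = 133.8 K.

T₄ ≈ 134 K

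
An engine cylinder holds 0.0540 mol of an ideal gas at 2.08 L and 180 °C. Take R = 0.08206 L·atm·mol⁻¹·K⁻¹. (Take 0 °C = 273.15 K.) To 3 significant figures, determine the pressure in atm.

Convert: T = 453.15 K.
PV = nRT ⇒ P = nRT/V = (0.0540 × 0.08206 × 453.15) / 2.08

P ≈ 0.965 atm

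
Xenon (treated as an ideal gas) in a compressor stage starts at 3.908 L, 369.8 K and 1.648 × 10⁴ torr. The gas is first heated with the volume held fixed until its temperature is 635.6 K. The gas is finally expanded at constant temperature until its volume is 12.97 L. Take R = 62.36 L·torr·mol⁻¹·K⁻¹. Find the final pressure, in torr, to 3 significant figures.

V constant ⇒ P ∝ T: V₂ = V₁; P₂ = P₁·(T₂/T₁) = 2.833e+04 torr.
T constant ⇒ Boyle's law P V = const: T₃ = T₂; P₃ = P₂·(V₂/V₃) = 8535 torr.

P₃ ≈ 8.53e+03 torr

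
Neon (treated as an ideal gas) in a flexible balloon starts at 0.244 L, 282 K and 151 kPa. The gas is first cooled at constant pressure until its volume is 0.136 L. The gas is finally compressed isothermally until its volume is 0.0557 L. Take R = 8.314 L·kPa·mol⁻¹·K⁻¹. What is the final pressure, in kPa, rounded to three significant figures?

Isobaric, so V/T is constant: P₂ = P₁; T₂ = T₁·(V₂/V₁) = 157.2 K.
Isothermal, so P V is constant: T₃ = T₂; P₃ = P₂·(V₂/V₃) = 368.7 kPa.

P₃ ≈ 369 kPa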